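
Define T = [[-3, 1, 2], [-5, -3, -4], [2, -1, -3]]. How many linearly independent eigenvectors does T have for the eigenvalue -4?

1

T + 4I = [[1, 1, 2], [-5, 1, -4], [2, -1, 1]].
This matrix has rank 2, so its null space has dimension 3 − 2 = 1.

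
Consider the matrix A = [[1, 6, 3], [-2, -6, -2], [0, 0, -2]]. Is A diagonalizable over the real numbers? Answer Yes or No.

Yes

Characteristic polynomial: p(s) = s^3 + 7s^2 + 16s + 12 = (s + 2)^2(s + 3).
s = -2 has algebraic multiplicity 2; rank(A + 2I) = 1, so geometric multiplicity = 2.
Every eigenvalue has geometric = algebraic multiplicity, so A is diagonalizable.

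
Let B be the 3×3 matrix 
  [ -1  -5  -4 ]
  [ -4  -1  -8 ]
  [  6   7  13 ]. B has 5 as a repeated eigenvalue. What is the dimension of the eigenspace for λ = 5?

1

B − 5I = [[-6, -5, -4], [-4, -6, -8], [6, 7, 8]].
This matrix has rank 2, so its null space has dimension 3 − 2 = 1.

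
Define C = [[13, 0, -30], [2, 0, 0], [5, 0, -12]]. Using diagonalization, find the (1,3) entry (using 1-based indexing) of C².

Characteristic polynomial: μ^3 - μ^2 - 6μ = μ(μ - 3)(μ + 2), so the eigenvalues are -2, 0, 3.
μ=3: eigenvector (3, 2, 1).
μ=0: eigenvector (0, 1, 0).
μ=-2: eigenvector (2, -2, 1).
P = [[3, 0, 2], [2, 1, -2], [1, 0, 1]], D = diag(3, 0, -2), P⁻¹ = [[1, 0, -2], [-4, 1, 10], [-1, 0, 3]].
C² = P·diag(9, 0, 4)·P⁻¹ = [[19, 0, -30], [26, 0, -60], [5, 0, -6]].
The requested entry is -30.

-30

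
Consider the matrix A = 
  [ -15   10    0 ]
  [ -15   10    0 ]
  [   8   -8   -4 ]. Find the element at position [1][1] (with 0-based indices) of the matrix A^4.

-1250

Characteristic polynomial: λ^3 + 9λ^2 + 20λ = λ(λ + 4)(λ + 5), so the eigenvalues are -5, -4, 0.
λ=-5: eigenvector (1, 1, 0).
λ=0: eigenvector (2, 3, -2).
λ=-4: eigenvector (0, 0, 1).
P = [[1, 2, 0], [1, 3, 0], [0, -2, 1]], D = diag(-5, 0, -4), P⁻¹ = [[3, -2, 0], [-1, 1, 0], [-2, 2, 1]].
A⁴ = P·diag(625, 0, 256)·P⁻¹ = [[1875, -1250, 0], [1875, -1250, 0], [-512, 512, 256]].
The requested entry is -1250.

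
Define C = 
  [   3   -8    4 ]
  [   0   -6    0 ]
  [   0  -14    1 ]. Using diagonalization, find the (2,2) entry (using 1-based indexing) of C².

36

Characteristic polynomial: λ^3 + 2λ^2 - 21λ + 18 = (λ - 3)(λ - 1)(λ + 6), so the eigenvalues are -6, 1, 3.
λ=-6: eigenvector (0, 1, 2).
λ=3: eigenvector (1, 0, 0).
λ=1: eigenvector (-2, 0, 1).
P = [[0, 1, -2], [1, 0, 0], [2, 0, 1]], D = diag(-6, 3, 1), P⁻¹ = [[0, 1, 0], [1, -4, 2], [0, -2, 1]].
C² = P·diag(36, 9, 1)·P⁻¹ = [[9, -32, 16], [0, 36, 0], [0, 70, 1]].
The requested entry is 36.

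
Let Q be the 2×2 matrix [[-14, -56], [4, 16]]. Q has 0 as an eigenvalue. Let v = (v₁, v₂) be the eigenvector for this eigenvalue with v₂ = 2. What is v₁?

Q = [[-14, -56], [4, 16]].
Solving (Q)v = 0 gives the eigenspace spanned by (-8, 2).
With v₂ = 2, v = (-8, 2), so v₁ = -8.

-8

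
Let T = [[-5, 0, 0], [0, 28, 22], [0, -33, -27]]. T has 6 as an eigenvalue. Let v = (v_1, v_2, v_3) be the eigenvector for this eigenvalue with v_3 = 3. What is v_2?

-3

T − 6I = [[-11, 0, 0], [0, 22, 22], [0, -33, -33]].
Solving (T − 6I)v = 0 gives the eigenspace spanned by (0, -3, 3).
With v_3 = 3, v = (0, -3, 3), so v_2 = -3.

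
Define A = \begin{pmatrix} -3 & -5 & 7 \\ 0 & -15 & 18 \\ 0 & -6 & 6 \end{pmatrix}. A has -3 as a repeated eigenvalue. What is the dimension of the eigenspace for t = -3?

1

A + 3I = [[0, -5, 7], [0, -12, 18], [0, -6, 9]].
This matrix has rank 2, so its null space has dimension 3 − 2 = 1.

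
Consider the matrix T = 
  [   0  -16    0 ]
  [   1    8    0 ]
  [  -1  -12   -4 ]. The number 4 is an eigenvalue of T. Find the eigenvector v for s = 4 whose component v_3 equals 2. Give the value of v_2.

T − 4I = [[-4, -16, 0], [1, 4, 0], [-1, -12, -8]].
Solving (T − 4I)v = 0 gives the eigenspace spanned by (8, -2, 2).
With v_3 = 2, v = (8, -2, 2), so v_2 = -2.

-2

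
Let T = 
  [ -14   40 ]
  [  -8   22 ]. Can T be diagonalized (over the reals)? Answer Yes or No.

Yes

Characteristic polynomial: p(s) = s^2 - 8s + 12 = (s - 6)(s - 2).
All 2 eigenvalues are distinct, so T is diagonalizable.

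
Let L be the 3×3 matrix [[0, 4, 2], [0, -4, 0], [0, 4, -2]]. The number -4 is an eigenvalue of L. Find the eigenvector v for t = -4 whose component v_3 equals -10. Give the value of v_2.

5

L + 4I = [[4, 4, 2], [0, 0, 0], [0, 4, 2]].
Solving (L + 4I)v = 0 gives the eigenspace spanned by (0, 5, -10).
With v_3 = -10, v = (0, 5, -10), so v_2 = 5.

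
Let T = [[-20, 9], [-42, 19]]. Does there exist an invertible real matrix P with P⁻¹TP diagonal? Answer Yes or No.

Yes

Characteristic polynomial: p(μ) = μ^2 + μ - 2 = (μ - 1)(μ + 2).
All 2 eigenvalues are distinct, so T is diagonalizable.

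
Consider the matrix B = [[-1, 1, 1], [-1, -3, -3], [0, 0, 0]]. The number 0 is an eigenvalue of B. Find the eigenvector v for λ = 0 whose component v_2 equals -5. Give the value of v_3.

B = [[-1, 1, 1], [-1, -3, -3], [0, 0, 0]].
Solving (B)v = 0 gives the eigenspace spanned by (0, -5, 5).
With v_2 = -5, v = (0, -5, 5), so v_3 = 5.

5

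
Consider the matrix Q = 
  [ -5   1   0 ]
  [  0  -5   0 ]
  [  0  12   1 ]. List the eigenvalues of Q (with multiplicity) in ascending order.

-5, -5, 1

Characteristic polynomial: p(r) = r^3 + 9r^2 + 15r - 25 = (r - 1)(r + 5)^2.
Roots (with multiplicity): -5, -5, 1.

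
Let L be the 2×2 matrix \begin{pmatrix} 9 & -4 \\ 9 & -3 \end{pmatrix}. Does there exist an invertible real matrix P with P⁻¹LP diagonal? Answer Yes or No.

Characteristic polynomial: p(r) = r^2 - 6r + 9 = (r - 3)^2.
r = 3 has algebraic multiplicity 2; rank(L − 3I) = 1, so geometric multiplicity = 1.
Geometric multiplicity < algebraic multiplicity, so L is not diagonalizable.

No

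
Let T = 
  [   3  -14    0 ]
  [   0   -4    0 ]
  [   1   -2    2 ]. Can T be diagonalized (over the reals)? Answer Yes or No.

Characteristic polynomial: p(r) = r^3 - r^2 - 14r + 24 = (r - 3)(r - 2)(r + 4).
All 3 eigenvalues are distinct, so T is diagonalizable.

Yes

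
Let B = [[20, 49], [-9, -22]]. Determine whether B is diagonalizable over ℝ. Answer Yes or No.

No

Characteristic polynomial: p(r) = r^2 + 2r + 1 = (r + 1)^2.
r = -1 has algebraic multiplicity 2; rank(B + 1I) = 1, so geometric multiplicity = 1.
Geometric multiplicity < algebraic multiplicity, so B is not diagonalizable.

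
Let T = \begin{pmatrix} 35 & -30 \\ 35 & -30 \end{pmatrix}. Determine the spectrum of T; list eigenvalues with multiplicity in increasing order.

Characteristic polynomial: p(r) = r^2 - 5r = r(r - 5).
Roots (with multiplicity): 0, 5.

0, 5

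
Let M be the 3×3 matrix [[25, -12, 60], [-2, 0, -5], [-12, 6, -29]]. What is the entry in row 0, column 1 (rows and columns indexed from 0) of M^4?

Characteristic polynomial: μ^3 + 4μ^2 + μ - 6 = (μ - 1)(μ + 2)(μ + 3), so the eigenvalues are -3, -2, 1.
μ=-2: eigenvector (-4, 1, 2).
μ=1: eigenvector (5, 0, -2).
μ=-3: eigenvector (-6, 1, 3).
P = [[-4, 5, -6], [1, 0, 1], [2, -2, 3]], D = diag(-2, 1, -3), P⁻¹ = [[-2, 3, -5], [1, 0, 2], [2, -2, 5]].
M⁴ = P·diag(16, 1, 81)·P⁻¹ = [[-839, 780, -2100], [130, -114, 325], [420, -390, 1051]].
The requested entry is 780.

780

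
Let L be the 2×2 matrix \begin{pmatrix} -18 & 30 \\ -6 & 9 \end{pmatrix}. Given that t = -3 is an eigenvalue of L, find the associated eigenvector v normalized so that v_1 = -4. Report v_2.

-2

L + 3I = [[-15, 30], [-6, 12]].
Solving (L + 3I)v = 0 gives the eigenspace spanned by (-4, -2).
With v_1 = -4, v = (-4, -2), so v_2 = -2.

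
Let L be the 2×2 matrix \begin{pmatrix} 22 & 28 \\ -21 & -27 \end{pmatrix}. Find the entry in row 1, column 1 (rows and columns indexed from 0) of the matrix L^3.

Characteristic polynomial: μ^2 + 5μ - 6 = (μ - 1)(μ + 6), so the eigenvalues are -6, 1.
μ=-6: eigenvector (-1, 1).
μ=1: eigenvector (4, -3).
P = [[-1, 4], [1, -3]], D = diag(-6, 1), P⁻¹ = [[3, 4], [1, 1]].
L³ = P·diag(-216, 1)·P⁻¹ = [[652, 868], [-651, -867]].
The requested entry is -867.

-867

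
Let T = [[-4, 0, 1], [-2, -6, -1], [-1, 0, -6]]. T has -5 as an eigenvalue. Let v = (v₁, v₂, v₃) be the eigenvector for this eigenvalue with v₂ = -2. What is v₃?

-2

T + 5I = [[1, 0, 1], [-2, -1, -1], [-1, 0, -1]].
Solving (T + 5I)v = 0 gives the eigenspace spanned by (2, -2, -2).
With v₂ = -2, v = (2, -2, -2), so v₃ = -2.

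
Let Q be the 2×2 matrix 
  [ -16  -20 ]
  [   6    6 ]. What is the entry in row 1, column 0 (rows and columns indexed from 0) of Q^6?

Characteristic polynomial: μ^2 + 10μ + 24 = (μ + 4)(μ + 6), so the eigenvalues are -6, -4.
μ=-4: eigenvector (-5, 3).
μ=-6: eigenvector (-2, 1).
P = [[-5, -2], [3, 1]], D = diag(-4, -6), P⁻¹ = [[1, 2], [-3, -5]].
Q⁶ = P·diag(4096, 46656)·P⁻¹ = [[259456, 425600], [-127680, -208704]].
The requested entry is -127680.

-127680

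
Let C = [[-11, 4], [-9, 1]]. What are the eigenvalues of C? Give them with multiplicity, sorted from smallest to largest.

-5, -5

Characteristic polynomial: p(r) = r^2 + 10r + 25 = (r + 5)^2.
Roots (with multiplicity): -5, -5.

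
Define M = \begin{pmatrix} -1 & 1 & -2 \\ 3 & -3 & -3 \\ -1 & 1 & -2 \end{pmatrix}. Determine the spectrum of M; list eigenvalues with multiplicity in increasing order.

Characteristic polynomial: p(μ) = μ^3 + 6μ^2 + 9μ = μ(μ + 3)^2.
Roots (with multiplicity): -3, -3, 0.

-3, -3, 0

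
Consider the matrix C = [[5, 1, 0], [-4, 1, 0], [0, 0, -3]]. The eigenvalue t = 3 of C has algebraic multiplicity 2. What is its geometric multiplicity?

C − 3I = [[2, 1, 0], [-4, -2, 0], [0, 0, -6]].
This matrix has rank 2, so its null space has dimension 3 − 2 = 1.

1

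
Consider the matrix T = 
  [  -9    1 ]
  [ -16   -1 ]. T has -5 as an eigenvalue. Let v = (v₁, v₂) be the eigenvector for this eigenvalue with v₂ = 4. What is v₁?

1

T + 5I = [[-4, 1], [-16, 4]].
Solving (T + 5I)v = 0 gives the eigenspace spanned by (1, 4).
With v₂ = 4, v = (1, 4), so v₁ = 1.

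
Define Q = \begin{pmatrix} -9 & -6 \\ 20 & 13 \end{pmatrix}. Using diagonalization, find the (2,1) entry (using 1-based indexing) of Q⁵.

2420

Characteristic polynomial: s^2 - 4s + 3 = (s - 3)(s - 1), so the eigenvalues are 1, 3.
s=3: eigenvector (1, -2).
s=1: eigenvector (3, -5).
P = [[1, 3], [-2, -5]], D = diag(3, 1), P⁻¹ = [[-5, -3], [2, 1]].
Q⁵ = P·diag(243, 1)·P⁻¹ = [[-1209, -726], [2420, 1453]].
The requested entry is 2420.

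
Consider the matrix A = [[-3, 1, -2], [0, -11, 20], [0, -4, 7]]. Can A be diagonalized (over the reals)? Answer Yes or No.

No

Characteristic polynomial: p(s) = s^3 + 7s^2 + 15s + 9 = (s + 1)(s + 3)^2.
s = -3 has algebraic multiplicity 2; rank(A + 3I) = 2, so geometric multiplicity = 1.
Geometric multiplicity < algebraic multiplicity, so A is not diagonalizable.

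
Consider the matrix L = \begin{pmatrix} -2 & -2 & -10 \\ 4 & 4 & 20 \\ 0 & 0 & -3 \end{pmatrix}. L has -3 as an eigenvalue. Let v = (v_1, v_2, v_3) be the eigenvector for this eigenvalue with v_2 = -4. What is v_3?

L + 3I = [[1, -2, -10], [4, 7, 20], [0, 0, 0]].
Solving (L + 3I)v = 0 gives the eigenspace spanned by (2, -4, 1).
With v_2 = -4, v = (2, -4, 1), so v_3 = 1.

1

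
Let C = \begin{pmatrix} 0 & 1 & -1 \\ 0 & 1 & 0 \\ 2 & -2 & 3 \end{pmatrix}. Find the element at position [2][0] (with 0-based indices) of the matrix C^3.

Characteristic polynomial: r^3 - 4r^2 + 5r - 2 = (r - 2)(r - 1)^2, so the eigenvalues are 1, 1, 2.
r=1: eigenvector (1, 0, -1).
r=1: eigenvector (0, 1, 1).
r=2: eigenvector (-1, 0, 2).
P = [[1, 0, -1], [0, 1, 0], [-1, 1, 2]], D = diag(1, 1, 2), P⁻¹ = [[2, -1, 1], [0, 1, 0], [1, -1, 1]].
C³ = P·diag(1, 1, 8)·P⁻¹ = [[-6, 7, -7], [0, 1, 0], [14, -14, 15]].
The requested entry is 14.

14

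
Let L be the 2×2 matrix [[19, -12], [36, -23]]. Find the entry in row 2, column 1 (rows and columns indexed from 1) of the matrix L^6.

-93744

Characteristic polynomial: μ^2 + 4μ - 5 = (μ - 1)(μ + 5), so the eigenvalues are -5, 1.
μ=-5: eigenvector (1, 2).
μ=1: eigenvector (-2, -3).
P = [[1, -2], [2, -3]], D = diag(-5, 1), P⁻¹ = [[-3, 2], [-2, 1]].
L⁶ = P·diag(15625, 1)·P⁻¹ = [[-46871, 31248], [-93744, 62497]].
The requested entry is -93744.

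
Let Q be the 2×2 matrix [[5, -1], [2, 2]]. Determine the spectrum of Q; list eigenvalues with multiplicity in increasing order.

3, 4

Characteristic polynomial: p(t) = t^2 - 7t + 12 = (t - 4)(t - 3).
Roots (with multiplicity): 3, 4.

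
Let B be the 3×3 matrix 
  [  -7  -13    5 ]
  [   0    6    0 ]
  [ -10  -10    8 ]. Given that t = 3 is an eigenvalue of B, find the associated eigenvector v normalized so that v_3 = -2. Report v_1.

B − 3I = [[-10, -13, 5], [0, 3, 0], [-10, -10, 5]].
Solving (B − 3I)v = 0 gives the eigenspace spanned by (-1, 0, -2).
With v_3 = -2, v = (-1, 0, -2), so v_1 = -1.

-1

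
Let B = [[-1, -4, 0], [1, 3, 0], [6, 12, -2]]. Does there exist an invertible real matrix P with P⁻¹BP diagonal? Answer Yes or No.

Characteristic polynomial: p(r) = r^3 - 3r + 2 = (r - 1)^2(r + 2).
r = 1 has algebraic multiplicity 2; rank(B − 1I) = 2, so geometric multiplicity = 1.
Geometric multiplicity < algebraic multiplicity, so B is not diagonalizable.

No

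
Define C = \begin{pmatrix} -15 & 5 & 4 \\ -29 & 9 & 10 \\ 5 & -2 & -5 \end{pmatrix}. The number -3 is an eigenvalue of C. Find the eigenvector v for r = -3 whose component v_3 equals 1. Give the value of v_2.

4

C + 3I = [[-12, 5, 4], [-29, 12, 10], [5, -2, -2]].
Solving (C + 3I)v = 0 gives the eigenspace spanned by (2, 4, 1).
With v_3 = 1, v = (2, 4, 1), so v_2 = 4.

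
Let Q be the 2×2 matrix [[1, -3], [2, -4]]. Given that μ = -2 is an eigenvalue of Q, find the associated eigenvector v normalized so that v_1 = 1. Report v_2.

1

Q + 2I = [[3, -3], [2, -2]].
Solving (Q + 2I)v = 0 gives the eigenspace spanned by (1, 1).
With v_1 = 1, v = (1, 1), so v_2 = 1.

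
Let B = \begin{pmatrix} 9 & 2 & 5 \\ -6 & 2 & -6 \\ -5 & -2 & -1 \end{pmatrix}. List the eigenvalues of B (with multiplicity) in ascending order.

Characteristic polynomial: p(μ) = μ^3 - 10μ^2 + 32μ - 32 = (μ - 4)^2(μ - 2).
Roots (with multiplicity): 2, 4, 4.

2, 4, 4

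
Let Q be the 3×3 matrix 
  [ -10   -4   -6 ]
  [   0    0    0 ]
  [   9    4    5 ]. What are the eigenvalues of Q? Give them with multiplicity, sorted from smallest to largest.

Characteristic polynomial: p(s) = s^3 + 5s^2 + 4s = s(s + 1)(s + 4).
Roots (with multiplicity): -4, -1, 0.

-4, -1, 0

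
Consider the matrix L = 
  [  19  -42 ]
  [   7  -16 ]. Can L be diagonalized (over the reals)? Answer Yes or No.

Characteristic polynomial: p(t) = t^2 - 3t - 10 = (t - 5)(t + 2).
All 2 eigenvalues are distinct, so L is diagonalizable.

Yes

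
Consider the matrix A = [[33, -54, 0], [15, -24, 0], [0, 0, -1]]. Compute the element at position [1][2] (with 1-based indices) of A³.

-3402

Characteristic polynomial: s^3 - 8s^2 + 9s + 18 = (s - 6)(s - 3)(s + 1), so the eigenvalues are -1, 3, 6.
s=3: eigenvector (-9, -5, 0).
s=6: eigenvector (2, 1, 0).
s=-1: eigenvector (0, 0, 1).
P = [[-9, 2, 0], [-5, 1, 0], [0, 0, 1]], D = diag(3, 6, -1), P⁻¹ = [[1, -2, 0], [5, -9, 0], [0, 0, 1]].
A³ = P·diag(27, 216, -1)·P⁻¹ = [[1917, -3402, 0], [945, -1674, 0], [0, 0, -1]].
The requested entry is -3402.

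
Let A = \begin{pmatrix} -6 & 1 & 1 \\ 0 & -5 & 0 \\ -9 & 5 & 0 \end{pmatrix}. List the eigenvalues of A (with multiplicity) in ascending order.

-5, -3, -3

Characteristic polynomial: p(s) = s^3 + 11s^2 + 39s + 45 = (s + 3)^2(s + 5).
Roots (with multiplicity): -5, -3, -3.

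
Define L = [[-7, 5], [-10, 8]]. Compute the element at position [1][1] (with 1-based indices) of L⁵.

-307

Characteristic polynomial: t^2 - t - 6 = (t - 3)(t + 2), so the eigenvalues are -2, 3.
t=3: eigenvector (-1, -2).
t=-2: eigenvector (1, 1).
P = [[-1, 1], [-2, 1]], D = diag(3, -2), P⁻¹ = [[1, -1], [2, -1]].
L⁵ = P·diag(243, -32)·P⁻¹ = [[-307, 275], [-550, 518]].
The requested entry is -307.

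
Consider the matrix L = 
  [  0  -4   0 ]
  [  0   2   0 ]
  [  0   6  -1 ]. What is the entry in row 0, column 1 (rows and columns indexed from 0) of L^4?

Characteristic polynomial: s^3 - s^2 - 2s = s(s - 2)(s + 1), so the eigenvalues are -1, 0, 2.
s=0: eigenvector (1, 0, 0).
s=2: eigenvector (-2, 1, 2).
s=-1: eigenvector (0, 0, 1).
P = [[1, -2, 0], [0, 1, 0], [0, 2, 1]], D = diag(0, 2, -1), P⁻¹ = [[1, 2, 0], [0, 1, 0], [0, -2, 1]].
L⁴ = P·diag(0, 16, 1)·P⁻¹ = [[0, -32, 0], [0, 16, 0], [0, 30, 1]].
The requested entry is -32.

-32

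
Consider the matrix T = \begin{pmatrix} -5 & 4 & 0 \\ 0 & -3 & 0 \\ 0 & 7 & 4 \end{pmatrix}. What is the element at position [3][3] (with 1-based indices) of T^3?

Characteristic polynomial: λ^3 + 4λ^2 - 17λ - 60 = (λ - 4)(λ + 3)(λ + 5), so the eigenvalues are -5, -3, 4.
λ=-3: eigenvector (2, 1, -1).
λ=-5: eigenvector (1, 0, 0).
λ=4: eigenvector (0, 0, 1).
P = [[2, 1, 0], [1, 0, 0], [-1, 0, 1]], D = diag(-3, -5, 4), P⁻¹ = [[0, 1, 0], [1, -2, 0], [0, 1, 1]].
T³ = P·diag(-27, -125, 64)·P⁻¹ = [[-125, 196, 0], [0, -27, 0], [0, 91, 64]].
The requested entry is 64.

64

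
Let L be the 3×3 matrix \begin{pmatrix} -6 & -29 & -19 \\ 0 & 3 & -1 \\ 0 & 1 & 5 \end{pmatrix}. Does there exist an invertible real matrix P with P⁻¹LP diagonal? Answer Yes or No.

Characteristic polynomial: p(μ) = μ^3 - 2μ^2 - 32μ + 96 = (μ - 4)^2(μ + 6).
μ = 4 has algebraic multiplicity 2; rank(L − 4I) = 2, so geometric multiplicity = 1.
Geometric multiplicity < algebraic multiplicity, so L is not diagonalizable.

No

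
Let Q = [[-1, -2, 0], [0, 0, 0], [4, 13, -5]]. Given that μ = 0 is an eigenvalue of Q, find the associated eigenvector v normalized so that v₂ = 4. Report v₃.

Q = [[-1, -2, 0], [0, 0, 0], [4, 13, -5]].
Solving (Q)v = 0 gives the eigenspace spanned by (-8, 4, 4).
With v₂ = 4, v = (-8, 4, 4), so v₃ = 4.

4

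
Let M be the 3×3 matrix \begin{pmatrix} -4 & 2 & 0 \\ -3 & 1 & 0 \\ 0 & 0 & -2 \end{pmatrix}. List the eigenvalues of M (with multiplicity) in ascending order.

Characteristic polynomial: p(s) = s^3 + 5s^2 + 8s + 4 = (s + 1)(s + 2)^2.
Roots (with multiplicity): -2, -2, -1.

-2, -2, -1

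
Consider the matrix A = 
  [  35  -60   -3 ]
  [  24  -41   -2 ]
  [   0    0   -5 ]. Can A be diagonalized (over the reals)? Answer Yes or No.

Characteristic polynomial: p(s) = s^3 + 11s^2 + 35s + 25 = (s + 1)(s + 5)^2.
s = -5 has algebraic multiplicity 2; rank(A + 5I) = 2, so geometric multiplicity = 1.
Geometric multiplicity < algebraic multiplicity, so A is not diagonalizable.

No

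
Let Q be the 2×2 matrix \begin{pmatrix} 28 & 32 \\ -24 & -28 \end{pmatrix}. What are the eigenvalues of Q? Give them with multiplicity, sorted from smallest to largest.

Characteristic polynomial: p(r) = r^2 - 16 = (r - 4)(r + 4).
Roots (with multiplicity): -4, 4.

-4, 4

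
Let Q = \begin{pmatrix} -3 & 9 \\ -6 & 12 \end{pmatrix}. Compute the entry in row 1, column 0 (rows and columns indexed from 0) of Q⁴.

-2430

Characteristic polynomial: μ^2 - 9μ + 18 = (μ - 6)(μ - 3), so the eigenvalues are 3, 6.
μ=3: eigenvector (-3, -2).
μ=6: eigenvector (1, 1).
P = [[-3, 1], [-2, 1]], D = diag(3, 6), P⁻¹ = [[-1, 1], [-2, 3]].
Q⁴ = P·diag(81, 1296)·P⁻¹ = [[-2349, 3645], [-2430, 3726]].
The requested entry is -2430.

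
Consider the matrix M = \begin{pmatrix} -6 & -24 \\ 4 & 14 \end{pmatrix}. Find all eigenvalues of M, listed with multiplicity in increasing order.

2, 6

Characteristic polynomial: p(s) = s^2 - 8s + 12 = (s - 6)(s - 2).
Roots (with multiplicity): 2, 6.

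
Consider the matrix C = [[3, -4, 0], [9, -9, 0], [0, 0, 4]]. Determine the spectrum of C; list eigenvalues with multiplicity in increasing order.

-3, -3, 4

Characteristic polynomial: p(r) = r^3 + 2r^2 - 15r - 36 = (r - 4)(r + 3)^2.
Roots (with multiplicity): -3, -3, 4.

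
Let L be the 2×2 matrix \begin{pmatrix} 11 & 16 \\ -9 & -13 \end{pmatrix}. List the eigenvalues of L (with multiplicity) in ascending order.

-1, -1

Characteristic polynomial: p(μ) = μ^2 + 2μ + 1 = (μ + 1)^2.
Roots (with multiplicity): -1, -1.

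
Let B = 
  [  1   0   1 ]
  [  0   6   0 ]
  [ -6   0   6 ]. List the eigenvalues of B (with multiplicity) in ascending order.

3, 4, 6

Characteristic polynomial: p(λ) = λ^3 - 13λ^2 + 54λ - 72 = (λ - 6)(λ - 4)(λ - 3).
Roots (with multiplicity): 3, 4, 6.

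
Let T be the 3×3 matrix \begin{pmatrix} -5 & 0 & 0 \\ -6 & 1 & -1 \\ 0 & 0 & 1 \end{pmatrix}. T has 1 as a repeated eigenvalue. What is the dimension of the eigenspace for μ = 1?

T − 1I = [[-6, 0, 0], [-6, 0, -1], [0, 0, 0]].
This matrix has rank 2, so its null space has dimension 3 − 2 = 1.

1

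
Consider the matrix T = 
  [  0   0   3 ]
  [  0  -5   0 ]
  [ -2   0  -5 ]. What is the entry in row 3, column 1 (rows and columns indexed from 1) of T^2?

Characteristic polynomial: s^3 + 10s^2 + 31s + 30 = (s + 2)(s + 3)(s + 5), so the eigenvalues are -5, -3, -2.
s=-5: eigenvector (0, 1, 0).
s=-2: eigenvector (3, 0, -2).
s=-3: eigenvector (-1, 0, 1).
P = [[0, 3, -1], [1, 0, 0], [0, -2, 1]], D = diag(-5, -2, -3), P⁻¹ = [[0, 1, 0], [1, 0, 1], [2, 0, 3]].
T² = P·diag(25, 4, 9)·P⁻¹ = [[-6, 0, -15], [0, 25, 0], [10, 0, 19]].
The requested entry is 10.

10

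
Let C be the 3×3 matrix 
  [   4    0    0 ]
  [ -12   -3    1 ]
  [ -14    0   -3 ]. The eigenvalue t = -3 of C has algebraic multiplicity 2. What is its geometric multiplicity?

1

C + 3I = [[7, 0, 0], [-12, 0, 1], [-14, 0, 0]].
This matrix has rank 2, so its null space has dimension 3 − 2 = 1.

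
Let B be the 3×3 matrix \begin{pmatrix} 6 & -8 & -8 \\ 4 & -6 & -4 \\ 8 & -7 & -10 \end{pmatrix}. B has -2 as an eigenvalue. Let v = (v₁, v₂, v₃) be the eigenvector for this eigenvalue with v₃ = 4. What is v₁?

B + 2I = [[8, -8, -8], [4, -4, -4], [8, -7, -8]].
Solving (B + 2I)v = 0 gives the eigenspace spanned by (4, 0, 4).
With v₃ = 4, v = (4, 0, 4), so v₁ = 4.

4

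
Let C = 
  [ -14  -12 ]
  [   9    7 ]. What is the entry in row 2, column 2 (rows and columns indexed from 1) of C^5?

Characteristic polynomial: s^2 + 7s + 10 = (s + 2)(s + 5), so the eigenvalues are -5, -2.
s=-2: eigenvector (-1, 1).
s=-5: eigenvector (4, -3).
P = [[-1, 4], [1, -3]], D = diag(-2, -5), P⁻¹ = [[3, 4], [1, 1]].
C⁵ = P·diag(-32, -3125)·P⁻¹ = [[-12404, -12372], [9279, 9247]].
The requested entry is 9247.

9247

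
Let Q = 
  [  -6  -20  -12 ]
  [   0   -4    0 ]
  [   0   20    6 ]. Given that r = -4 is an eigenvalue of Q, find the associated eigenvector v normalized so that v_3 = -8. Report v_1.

8

Q + 4I = [[-2, -20, -12], [0, 0, 0], [0, 20, 10]].
Solving (Q + 4I)v = 0 gives the eigenspace spanned by (8, 4, -8).
With v_3 = -8, v = (8, 4, -8), so v_1 = 8.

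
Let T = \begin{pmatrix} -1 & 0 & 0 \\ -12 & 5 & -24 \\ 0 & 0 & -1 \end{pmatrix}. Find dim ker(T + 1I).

T + 1I = [[0, 0, 0], [-12, 6, -24], [0, 0, 0]].
This matrix has rank 1, so its null space has dimension 3 − 1 = 2.

2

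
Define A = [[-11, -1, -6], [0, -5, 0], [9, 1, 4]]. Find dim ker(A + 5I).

1

A + 5I = [[-6, -1, -6], [0, 0, 0], [9, 1, 9]].
This matrix has rank 2, so its null space has dimension 3 − 2 = 1.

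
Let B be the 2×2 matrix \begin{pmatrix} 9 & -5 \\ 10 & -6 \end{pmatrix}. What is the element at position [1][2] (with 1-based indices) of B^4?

-255

Characteristic polynomial: r^2 - 3r - 4 = (r - 4)(r + 1), so the eigenvalues are -1, 4.
r=-1: eigenvector (1, 2).
r=4: eigenvector (-1, -1).
P = [[1, -1], [2, -1]], D = diag(-1, 4), P⁻¹ = [[-1, 1], [-2, 1]].
B⁴ = P·diag(1, 256)·P⁻¹ = [[511, -255], [510, -254]].
The requested entry is -255.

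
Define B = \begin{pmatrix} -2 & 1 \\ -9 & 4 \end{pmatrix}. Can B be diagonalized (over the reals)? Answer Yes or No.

No

Characteristic polynomial: p(s) = s^2 - 2s + 1 = (s - 1)^2.
s = 1 has algebraic multiplicity 2; rank(B − 1I) = 1, so geometric multiplicity = 1.
Geometric multiplicity < algebraic multiplicity, so B is not diagonalizable.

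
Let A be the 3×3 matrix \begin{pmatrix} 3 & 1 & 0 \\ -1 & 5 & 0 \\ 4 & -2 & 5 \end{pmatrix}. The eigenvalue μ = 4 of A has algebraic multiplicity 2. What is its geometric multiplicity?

1

A − 4I = [[-1, 1, 0], [-1, 1, 0], [4, -2, 1]].
This matrix has rank 2, so its null space has dimension 3 − 2 = 1.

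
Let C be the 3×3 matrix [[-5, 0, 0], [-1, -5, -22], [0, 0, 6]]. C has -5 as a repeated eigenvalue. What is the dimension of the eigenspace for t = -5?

C + 5I = [[0, 0, 0], [-1, 0, -22], [0, 0, 11]].
This matrix has rank 2, so its null space has dimension 3 − 2 = 1.

1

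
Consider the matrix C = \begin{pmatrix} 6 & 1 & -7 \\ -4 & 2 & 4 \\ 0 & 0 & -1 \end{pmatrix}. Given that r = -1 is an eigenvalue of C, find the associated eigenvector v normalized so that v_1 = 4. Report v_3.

C + 1I = [[7, 1, -7], [-4, 3, 4], [0, 0, 0]].
Solving (C + 1I)v = 0 gives the eigenspace spanned by (4, 0, 4).
With v_1 = 4, v = (4, 0, 4), so v_3 = 4.

4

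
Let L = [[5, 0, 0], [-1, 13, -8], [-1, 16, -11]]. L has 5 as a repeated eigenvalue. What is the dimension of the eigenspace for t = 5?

L − 5I = [[0, 0, 0], [-1, 8, -8], [-1, 16, -16]].
This matrix has rank 2, so its null space has dimension 3 − 2 = 1.

1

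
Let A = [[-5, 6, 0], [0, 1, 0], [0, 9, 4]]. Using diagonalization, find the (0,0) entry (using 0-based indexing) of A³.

Characteristic polynomial: r^3 - 21r + 20 = (r - 4)(r - 1)(r + 5), so the eigenvalues are -5, 1, 4.
r=-5: eigenvector (1, 0, 0).
r=1: eigenvector (1, 1, -3).
r=4: eigenvector (0, 0, 1).
P = [[1, 1, 0], [0, 1, 0], [0, -3, 1]], D = diag(-5, 1, 4), P⁻¹ = [[1, -1, 0], [0, 1, 0], [0, 3, 1]].
A³ = P·diag(-125, 1, 64)·P⁻¹ = [[-125, 126, 0], [0, 1, 0], [0, 189, 64]].
The requested entry is -125.

-125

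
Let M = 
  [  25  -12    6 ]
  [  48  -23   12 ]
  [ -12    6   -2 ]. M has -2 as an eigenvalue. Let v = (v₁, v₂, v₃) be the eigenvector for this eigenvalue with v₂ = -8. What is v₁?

-4

M + 2I = [[27, -12, 6], [48, -21, 12], [-12, 6, 0]].
Solving (M + 2I)v = 0 gives the eigenspace spanned by (-4, -8, 2).
With v₂ = -8, v = (-4, -8, 2), so v₁ = -4.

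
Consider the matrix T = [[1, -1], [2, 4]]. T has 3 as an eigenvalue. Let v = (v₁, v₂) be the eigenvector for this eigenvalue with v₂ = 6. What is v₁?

T − 3I = [[-2, -1], [2, 1]].
Solving (T − 3I)v = 0 gives the eigenspace spanned by (-3, 6).
With v₂ = 6, v = (-3, 6), so v₁ = -3.

-3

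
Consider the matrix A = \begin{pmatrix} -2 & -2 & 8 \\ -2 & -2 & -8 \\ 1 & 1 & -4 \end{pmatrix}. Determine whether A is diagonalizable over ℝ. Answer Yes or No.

Characteristic polynomial: p(λ) = λ^3 + 8λ^2 + 16λ = λ(λ + 4)^2.
λ = -4 has algebraic multiplicity 2; rank(A + 4I) = 2, so geometric multiplicity = 1.
Geometric multiplicity < algebraic multiplicity, so A is not diagonalizable.

No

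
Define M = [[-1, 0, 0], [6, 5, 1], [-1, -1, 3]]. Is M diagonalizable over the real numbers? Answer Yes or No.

Characteristic polynomial: p(t) = t^3 - 7t^2 + 8t + 16 = (t - 4)^2(t + 1).
t = 4 has algebraic multiplicity 2; rank(M − 4I) = 2, so geometric multiplicity = 1.
Geometric multiplicity < algebraic multiplicity, so M is not diagonalizable.

No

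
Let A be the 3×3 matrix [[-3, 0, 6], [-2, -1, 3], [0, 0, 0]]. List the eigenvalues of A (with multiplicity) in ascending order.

-3, -1, 0

Characteristic polynomial: p(r) = r^3 + 4r^2 + 3r = r(r + 1)(r + 3).
Roots (with multiplicity): -3, -1, 0.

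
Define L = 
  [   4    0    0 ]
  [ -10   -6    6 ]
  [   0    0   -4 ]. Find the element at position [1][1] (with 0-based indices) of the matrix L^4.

Characteristic polynomial: r^3 + 6r^2 - 16r - 96 = (r - 4)(r + 4)(r + 6), so the eigenvalues are -6, -4, 4.
r=4: eigenvector (1, -1, 0).
r=-6: eigenvector (0, 1, 0).
r=-4: eigenvector (0, 3, 1).
P = [[1, 0, 0], [-1, 1, 3], [0, 0, 1]], D = diag(4, -6, -4), P⁻¹ = [[1, 0, 0], [1, 1, -3], [0, 0, 1]].
L⁴ = P·diag(256, 1296, 256)·P⁻¹ = [[256, 0, 0], [1040, 1296, -3120], [0, 0, 256]].
The requested entry is 1296.

1296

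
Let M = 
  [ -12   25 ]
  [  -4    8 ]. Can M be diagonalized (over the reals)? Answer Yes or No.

Characteristic polynomial: p(λ) = λ^2 + 4λ + 4 = (λ + 2)^2.
λ = -2 has algebraic multiplicity 2; rank(M + 2I) = 1, so geometric multiplicity = 1.
Geometric multiplicity < algebraic multiplicity, so M is not diagonalizable.

No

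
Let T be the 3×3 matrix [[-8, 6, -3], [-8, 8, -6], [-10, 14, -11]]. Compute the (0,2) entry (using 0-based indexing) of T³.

Characteristic polynomial: r^3 + 11r^2 + 38r + 40 = (r + 2)(r + 4)(r + 5), so the eigenvalues are -5, -4, -2.
r=-5: eigenvector (1, 2, 3).
r=-4: eigenvector (0, 1, 2).
r=-2: eigenvector (1, 2, 2).
P = [[1, 0, 1], [2, 1, 2], [3, 2, 2]], D = diag(-5, -4, -2), P⁻¹ = [[2, -2, 1], [-2, 1, 0], [-1, 2, -1]].
T³ = P·diag(-125, -64, -8)·P⁻¹ = [[-242, 234, -117], [-356, 404, -234], [-478, 590, -359]].
The requested entry is -117.

-117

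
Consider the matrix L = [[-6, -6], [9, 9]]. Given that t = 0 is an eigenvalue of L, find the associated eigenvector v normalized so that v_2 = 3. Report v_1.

-3

L = [[-6, -6], [9, 9]].
Solving (L)v = 0 gives the eigenspace spanned by (-3, 3).
With v_2 = 3, v = (-3, 3), so v_1 = -3.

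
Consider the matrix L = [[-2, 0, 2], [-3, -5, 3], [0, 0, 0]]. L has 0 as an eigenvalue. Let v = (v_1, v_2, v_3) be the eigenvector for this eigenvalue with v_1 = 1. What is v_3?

1

L = [[-2, 0, 2], [-3, -5, 3], [0, 0, 0]].
Solving (L)v = 0 gives the eigenspace spanned by (1, 0, 1).
With v_1 = 1, v = (1, 0, 1), so v_3 = 1.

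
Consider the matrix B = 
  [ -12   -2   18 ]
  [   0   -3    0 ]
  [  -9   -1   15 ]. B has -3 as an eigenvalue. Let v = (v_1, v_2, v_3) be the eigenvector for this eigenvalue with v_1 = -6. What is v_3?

-3

B + 3I = [[-9, -2, 18], [0, 0, 0], [-9, -1, 18]].
Solving (B + 3I)v = 0 gives the eigenspace spanned by (-6, 0, -3).
With v_1 = -6, v = (-6, 0, -3), so v_3 = -3.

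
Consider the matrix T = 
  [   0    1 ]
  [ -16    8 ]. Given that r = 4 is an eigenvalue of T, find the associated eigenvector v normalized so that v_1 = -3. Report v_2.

T − 4I = [[-4, 1], [-16, 4]].
Solving (T − 4I)v = 0 gives the eigenspace spanned by (-3, -12).
With v_1 = -3, v = (-3, -12), so v_2 = -12.

-12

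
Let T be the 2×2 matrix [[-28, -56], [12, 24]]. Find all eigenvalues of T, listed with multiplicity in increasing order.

-4, 0

Characteristic polynomial: p(μ) = μ^2 + 4μ = μ(μ + 4).
Roots (with multiplicity): -4, 0.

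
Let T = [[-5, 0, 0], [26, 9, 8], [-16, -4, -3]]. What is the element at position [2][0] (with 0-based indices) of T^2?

Characteristic polynomial: s^3 - s^2 - 25s + 25 = (s - 5)(s - 1)(s + 5), so the eigenvalues are -5, 1, 5.
s=5: eigenvector (0, -2, 1).
s=1: eigenvector (0, -1, 1).
s=-5: eigenvector (1, -3, 2).
P = [[0, 0, 1], [-2, -1, -3], [1, 1, 2]], D = diag(5, 1, -5), P⁻¹ = [[-1, -1, -1], [-1, 1, 2], [1, 0, 0]].
T² = P·diag(25, 1, 25)·P⁻¹ = [[25, 0, 0], [-24, 49, 48], [24, -24, -23]].
The requested entry is 24.

24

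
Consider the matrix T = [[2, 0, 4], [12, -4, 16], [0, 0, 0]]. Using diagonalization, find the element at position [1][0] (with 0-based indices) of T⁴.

Characteristic polynomial: μ^3 + 2μ^2 - 8μ = μ(μ - 2)(μ + 4), so the eigenvalues are -4, 0, 2.
μ=2: eigenvector (1, 2, 0).
μ=-4: eigenvector (0, 1, 0).
μ=0: eigenvector (-2, -2, 1).
P = [[1, 0, -2], [2, 1, -2], [0, 0, 1]], D = diag(2, -4, 0), P⁻¹ = [[1, 0, 2], [-2, 1, -2], [0, 0, 1]].
T⁴ = P·diag(16, 256, 0)·P⁻¹ = [[16, 0, 32], [-480, 256, -448], [0, 0, 0]].
The requested entry is -480.

-480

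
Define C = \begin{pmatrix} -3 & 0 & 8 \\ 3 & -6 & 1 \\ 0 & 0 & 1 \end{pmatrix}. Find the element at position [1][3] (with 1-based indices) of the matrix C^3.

Characteristic polynomial: r^3 + 8r^2 + 9r - 18 = (r - 1)(r + 3)(r + 6), so the eigenvalues are -6, -3, 1.
r=-3: eigenvector (1, 1, 0).
r=-6: eigenvector (0, 1, 0).
r=1: eigenvector (2, 1, 1).
P = [[1, 0, 2], [1, 1, 1], [0, 0, 1]], D = diag(-3, -6, 1), P⁻¹ = [[1, 0, -2], [-1, 1, 1], [0, 0, 1]].
C³ = P·diag(-27, -216, 1)·P⁻¹ = [[-27, 0, 56], [189, -216, -161], [0, 0, 1]].
The requested entry is 56.

56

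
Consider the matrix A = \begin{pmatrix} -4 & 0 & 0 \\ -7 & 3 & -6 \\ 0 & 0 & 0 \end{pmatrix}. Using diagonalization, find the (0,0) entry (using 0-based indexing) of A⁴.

Characteristic polynomial: r^3 + r^2 - 12r = r(r - 3)(r + 4), so the eigenvalues are -4, 0, 3.
r=3: eigenvector (0, 1, 0).
r=-4: eigenvector (1, 1, 0).
r=0: eigenvector (0, 2, 1).
P = [[0, 1, 0], [1, 1, 2], [0, 0, 1]], D = diag(3, -4, 0), P⁻¹ = [[-1, 1, -2], [1, 0, 0], [0, 0, 1]].
A⁴ = P·diag(81, 256, 0)·P⁻¹ = [[256, 0, 0], [175, 81, -162], [0, 0, 0]].
The requested entry is 256.

256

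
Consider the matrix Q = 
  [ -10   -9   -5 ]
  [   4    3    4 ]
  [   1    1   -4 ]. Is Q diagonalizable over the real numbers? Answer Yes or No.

No

Characteristic polynomial: p(λ) = λ^3 + 11λ^2 + 35λ + 25 = (λ + 1)(λ + 5)^2.
λ = -5 has algebraic multiplicity 2; rank(Q + 5I) = 2, so geometric multiplicity = 1.
Geometric multiplicity < algebraic multiplicity, so Q is not diagonalizable.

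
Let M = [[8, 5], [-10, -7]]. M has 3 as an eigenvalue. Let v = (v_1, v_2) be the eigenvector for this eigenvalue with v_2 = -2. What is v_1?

2

M − 3I = [[5, 5], [-10, -10]].
Solving (M − 3I)v = 0 gives the eigenspace spanned by (2, -2).
With v_2 = -2, v = (2, -2), so v_1 = 2.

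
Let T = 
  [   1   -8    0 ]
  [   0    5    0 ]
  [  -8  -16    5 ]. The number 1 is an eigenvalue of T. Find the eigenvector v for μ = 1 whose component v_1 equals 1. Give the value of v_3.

T − 1I = [[0, -8, 0], [0, 4, 0], [-8, -16, 4]].
Solving (T − 1I)v = 0 gives the eigenspace spanned by (1, 0, 2).
With v_1 = 1, v = (1, 0, 2), so v_3 = 2.

2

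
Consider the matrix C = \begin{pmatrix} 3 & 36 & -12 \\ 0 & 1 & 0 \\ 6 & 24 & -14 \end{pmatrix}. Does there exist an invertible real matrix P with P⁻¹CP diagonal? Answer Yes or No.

Characteristic polynomial: p(r) = r^3 + 10r^2 + 19r - 30 = (r - 1)(r + 5)(r + 6).
All 3 eigenvalues are distinct, so C is diagonalizable.

Yes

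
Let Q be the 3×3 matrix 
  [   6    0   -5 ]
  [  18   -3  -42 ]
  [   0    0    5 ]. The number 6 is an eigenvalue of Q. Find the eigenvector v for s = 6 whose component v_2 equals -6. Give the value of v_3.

Q − 6I = [[0, 0, -5], [18, -9, -42], [0, 0, -1]].
Solving (Q − 6I)v = 0 gives the eigenspace spanned by (-3, -6, 0).
With v_2 = -6, v = (-3, -6, 0), so v_3 = 0.

0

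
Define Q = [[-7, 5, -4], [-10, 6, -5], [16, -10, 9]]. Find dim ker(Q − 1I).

1

Q − 1I = [[-8, 5, -4], [-10, 5, -5], [16, -10, 8]].
This matrix has rank 2, so its null space has dimension 3 − 2 = 1.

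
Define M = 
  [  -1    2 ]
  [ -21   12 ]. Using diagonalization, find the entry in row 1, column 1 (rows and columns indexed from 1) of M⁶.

-170561

Characteristic polynomial: s^2 - 11s + 30 = (s - 6)(s - 5), so the eigenvalues are 5, 6.
s=5: eigenvector (1, 3).
s=6: eigenvector (-2, -7).
P = [[1, -2], [3, -7]], D = diag(5, 6), P⁻¹ = [[7, -2], [3, -1]].
M⁶ = P·diag(15625, 46656)·P⁻¹ = [[-170561, 62062], [-651651, 232842]].
The requested entry is -170561.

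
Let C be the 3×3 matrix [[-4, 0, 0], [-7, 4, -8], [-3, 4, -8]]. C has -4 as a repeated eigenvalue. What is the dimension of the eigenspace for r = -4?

1

C + 4I = [[0, 0, 0], [-7, 8, -8], [-3, 4, -4]].
This matrix has rank 2, so its null space has dimension 3 − 2 = 1.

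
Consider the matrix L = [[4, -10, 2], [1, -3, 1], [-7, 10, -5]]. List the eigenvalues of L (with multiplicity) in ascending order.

Characteristic polynomial: p(s) = s^3 + 4s^2 - 3s - 18 = (s - 2)(s + 3)^2.
Roots (with multiplicity): -3, -3, 2.

-3, -3, 2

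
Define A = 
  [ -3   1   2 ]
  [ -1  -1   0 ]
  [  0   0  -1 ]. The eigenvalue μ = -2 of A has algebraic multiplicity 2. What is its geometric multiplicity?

A + 2I = [[-1, 1, 2], [-1, 1, 0], [0, 0, 1]].
This matrix has rank 2, so its null space has dimension 3 − 2 = 1.

1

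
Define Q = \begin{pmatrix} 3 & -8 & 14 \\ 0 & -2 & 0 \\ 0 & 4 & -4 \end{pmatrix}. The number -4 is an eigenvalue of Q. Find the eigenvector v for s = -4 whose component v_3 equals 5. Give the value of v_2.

0

Q + 4I = [[7, -8, 14], [0, 2, 0], [0, 4, 0]].
Solving (Q + 4I)v = 0 gives the eigenspace spanned by (-10, 0, 5).
With v_3 = 5, v = (-10, 0, 5), so v_2 = 0.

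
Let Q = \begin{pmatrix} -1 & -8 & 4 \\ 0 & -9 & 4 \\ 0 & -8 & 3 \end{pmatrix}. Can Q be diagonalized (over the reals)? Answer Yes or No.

Yes

Characteristic polynomial: p(λ) = λ^3 + 7λ^2 + 11λ + 5 = (λ + 1)^2(λ + 5).
λ = -1 has algebraic multiplicity 2; rank(Q + 1I) = 1, so geometric multiplicity = 2.
Every eigenvalue has geometric = algebraic multiplicity, so Q is diagonalizable.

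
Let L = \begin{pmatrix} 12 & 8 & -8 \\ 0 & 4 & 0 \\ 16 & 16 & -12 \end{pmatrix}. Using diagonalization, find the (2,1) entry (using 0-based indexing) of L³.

Characteristic polynomial: r^3 - 4r^2 - 16r + 64 = (r - 4)^2(r + 4), so the eigenvalues are -4, 4, 4.
r=4: eigenvector (1, 0, 1).
r=4: eigenvector (0, 1, 1).
r=-4: eigenvector (1, 0, 2).
P = [[1, 0, 1], [0, 1, 0], [1, 1, 2]], D = diag(4, 4, -4), P⁻¹ = [[2, 1, -1], [0, 1, 0], [-1, -1, 1]].
L³ = P·diag(64, 64, -64)·P⁻¹ = [[192, 128, -128], [0, 64, 0], [256, 256, -192]].
The requested entry is 256.

256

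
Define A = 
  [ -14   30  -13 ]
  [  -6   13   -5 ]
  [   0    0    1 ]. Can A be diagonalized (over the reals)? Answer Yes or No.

Characteristic polynomial: p(t) = t^3 - 3t + 2 = (t - 1)^2(t + 2).
t = 1 has algebraic multiplicity 2; rank(A − 1I) = 2, so geometric multiplicity = 1.
Geometric multiplicity < algebraic multiplicity, so A is not diagonalizable.

No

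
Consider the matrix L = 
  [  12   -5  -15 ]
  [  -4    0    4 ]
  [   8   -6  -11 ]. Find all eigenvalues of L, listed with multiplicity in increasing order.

-3, 2, 2

Characteristic polynomial: p(μ) = μ^3 - μ^2 - 8μ + 12 = (μ - 2)^2(μ + 3).
Roots (with multiplicity): -3, 2, 2.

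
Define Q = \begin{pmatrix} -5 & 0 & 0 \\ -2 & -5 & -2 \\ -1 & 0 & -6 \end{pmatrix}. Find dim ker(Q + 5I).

Q + 5I = [[0, 0, 0], [-2, 0, -2], [-1, 0, -1]].
This matrix has rank 1, so its null space has dimension 3 − 1 = 2.

2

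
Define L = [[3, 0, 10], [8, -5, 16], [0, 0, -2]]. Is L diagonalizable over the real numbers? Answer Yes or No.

Yes

Characteristic polynomial: p(μ) = μ^3 + 4μ^2 - 11μ - 30 = (μ - 3)(μ + 2)(μ + 5).
All 3 eigenvalues are distinct, so L is diagonalizable.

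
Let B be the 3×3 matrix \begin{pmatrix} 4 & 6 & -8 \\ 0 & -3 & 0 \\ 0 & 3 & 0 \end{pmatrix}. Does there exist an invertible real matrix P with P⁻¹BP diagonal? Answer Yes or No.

Yes

Characteristic polynomial: p(s) = s^3 - s^2 - 12s = s(s - 4)(s + 3).
All 3 eigenvalues are distinct, so B is diagonalizable.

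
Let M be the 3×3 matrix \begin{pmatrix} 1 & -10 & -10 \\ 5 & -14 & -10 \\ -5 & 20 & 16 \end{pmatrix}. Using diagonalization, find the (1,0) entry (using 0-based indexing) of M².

Characteristic polynomial: s^3 - 3s^2 - 22s + 24 = (s - 6)(s - 1)(s + 4), so the eigenvalues are -4, 1, 6.
s=1: eigenvector (1, 1, -1).
s=-4: eigenvector (0, 1, -1).
s=6: eigenvector (-2, -2, 3).
P = [[1, 0, -2], [1, 1, -2], [-1, -1, 3]], D = diag(1, -4, 6), P⁻¹ = [[1, 2, 2], [-1, 1, 0], [0, 1, 1]].
M² = P·diag(1, 16, 36)·P⁻¹ = [[1, -70, -70], [-15, -54, -70], [15, 90, 106]].
The requested entry is -15.

-15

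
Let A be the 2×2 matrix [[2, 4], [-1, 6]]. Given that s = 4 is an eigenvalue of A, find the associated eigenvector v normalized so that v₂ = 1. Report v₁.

A − 4I = [[-2, 4], [-1, 2]].
Solving (A − 4I)v = 0 gives the eigenspace spanned by (2, 1).
With v₂ = 1, v = (2, 1), so v₁ = 2.

2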